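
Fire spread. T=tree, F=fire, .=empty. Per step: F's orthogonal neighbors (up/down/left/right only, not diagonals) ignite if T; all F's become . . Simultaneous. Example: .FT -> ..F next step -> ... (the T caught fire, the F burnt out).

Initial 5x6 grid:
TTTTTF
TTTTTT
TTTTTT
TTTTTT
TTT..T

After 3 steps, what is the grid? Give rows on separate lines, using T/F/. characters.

Step 1: 2 trees catch fire, 1 burn out
  TTTTF.
  TTTTTF
  TTTTTT
  TTTTTT
  TTT..T
Step 2: 3 trees catch fire, 2 burn out
  TTTF..
  TTTTF.
  TTTTTF
  TTTTTT
  TTT..T
Step 3: 4 trees catch fire, 3 burn out
  TTF...
  TTTF..
  TTTTF.
  TTTTTF
  TTT..T

TTF...
TTTF..
TTTTF.
TTTTTF
TTT..T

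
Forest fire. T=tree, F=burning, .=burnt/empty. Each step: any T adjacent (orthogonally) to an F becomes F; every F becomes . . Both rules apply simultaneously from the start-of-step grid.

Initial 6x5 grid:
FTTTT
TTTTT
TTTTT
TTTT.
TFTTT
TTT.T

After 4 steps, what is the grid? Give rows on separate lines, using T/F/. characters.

Step 1: 6 trees catch fire, 2 burn out
  .FTTT
  FTTTT
  TTTTT
  TFTT.
  F.FTT
  TFT.T
Step 2: 9 trees catch fire, 6 burn out
  ..FTT
  .FTTT
  FFTTT
  F.FT.
  ...FT
  F.F.T
Step 3: 5 trees catch fire, 9 burn out
  ...FT
  ..FTT
  ..FTT
  ...F.
  ....F
  ....T
Step 4: 4 trees catch fire, 5 burn out
  ....F
  ...FT
  ...FT
  .....
  .....
  ....F

....F
...FT
...FT
.....
.....
....F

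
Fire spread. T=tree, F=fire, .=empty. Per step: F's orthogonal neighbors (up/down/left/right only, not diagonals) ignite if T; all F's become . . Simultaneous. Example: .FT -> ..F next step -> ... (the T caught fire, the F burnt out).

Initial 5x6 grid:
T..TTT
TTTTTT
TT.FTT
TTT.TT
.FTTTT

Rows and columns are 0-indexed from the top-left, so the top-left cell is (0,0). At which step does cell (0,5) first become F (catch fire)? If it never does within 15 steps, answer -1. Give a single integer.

Step 1: cell (0,5)='T' (+4 fires, +2 burnt)
Step 2: cell (0,5)='T' (+9 fires, +4 burnt)
Step 3: cell (0,5)='T' (+6 fires, +9 burnt)
Step 4: cell (0,5)='F' (+3 fires, +6 burnt)
  -> target ignites at step 4
Step 5: cell (0,5)='.' (+1 fires, +3 burnt)
Step 6: cell (0,5)='.' (+0 fires, +1 burnt)
  fire out at step 6

4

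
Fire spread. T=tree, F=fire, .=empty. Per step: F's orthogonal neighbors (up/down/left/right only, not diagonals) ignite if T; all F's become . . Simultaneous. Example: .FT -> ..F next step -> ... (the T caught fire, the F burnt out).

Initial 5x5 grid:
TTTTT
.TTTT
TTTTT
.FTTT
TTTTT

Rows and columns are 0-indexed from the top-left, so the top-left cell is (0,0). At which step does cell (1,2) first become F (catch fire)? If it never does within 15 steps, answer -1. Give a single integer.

Step 1: cell (1,2)='T' (+3 fires, +1 burnt)
Step 2: cell (1,2)='T' (+6 fires, +3 burnt)
Step 3: cell (1,2)='F' (+5 fires, +6 burnt)
  -> target ignites at step 3
Step 4: cell (1,2)='.' (+5 fires, +5 burnt)
Step 5: cell (1,2)='.' (+2 fires, +5 burnt)
Step 6: cell (1,2)='.' (+1 fires, +2 burnt)
Step 7: cell (1,2)='.' (+0 fires, +1 burnt)
  fire out at step 7

3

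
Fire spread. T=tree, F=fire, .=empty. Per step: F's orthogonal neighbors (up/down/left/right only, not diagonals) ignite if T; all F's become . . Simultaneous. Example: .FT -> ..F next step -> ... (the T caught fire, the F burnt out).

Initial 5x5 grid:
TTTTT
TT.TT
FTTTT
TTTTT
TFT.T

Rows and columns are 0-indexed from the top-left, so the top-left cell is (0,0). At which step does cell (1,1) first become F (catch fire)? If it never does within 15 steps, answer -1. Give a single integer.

Step 1: cell (1,1)='T' (+6 fires, +2 burnt)
Step 2: cell (1,1)='F' (+4 fires, +6 burnt)
  -> target ignites at step 2
Step 3: cell (1,1)='.' (+3 fires, +4 burnt)
Step 4: cell (1,1)='.' (+4 fires, +3 burnt)
Step 5: cell (1,1)='.' (+3 fires, +4 burnt)
Step 6: cell (1,1)='.' (+1 fires, +3 burnt)
Step 7: cell (1,1)='.' (+0 fires, +1 burnt)
  fire out at step 7

2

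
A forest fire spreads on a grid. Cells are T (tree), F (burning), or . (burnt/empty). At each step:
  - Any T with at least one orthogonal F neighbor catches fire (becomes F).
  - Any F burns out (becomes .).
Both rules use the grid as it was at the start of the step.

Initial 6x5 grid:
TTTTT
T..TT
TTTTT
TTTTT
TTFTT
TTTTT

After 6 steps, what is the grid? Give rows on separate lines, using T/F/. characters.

Step 1: 4 trees catch fire, 1 burn out
  TTTTT
  T..TT
  TTTTT
  TTFTT
  TF.FT
  TTFTT
Step 2: 7 trees catch fire, 4 burn out
  TTTTT
  T..TT
  TTFTT
  TF.FT
  F...F
  TF.FT
Step 3: 6 trees catch fire, 7 burn out
  TTTTT
  T..TT
  TF.FT
  F...F
  .....
  F...F
Step 4: 3 trees catch fire, 6 burn out
  TTTTT
  T..FT
  F...F
  .....
  .....
  .....
Step 5: 3 trees catch fire, 3 burn out
  TTTFT
  F...F
  .....
  .....
  .....
  .....
Step 6: 3 trees catch fire, 3 burn out
  FTF.F
  .....
  .....
  .....
  .....
  .....

FTF.F
.....
.....
.....
.....
.....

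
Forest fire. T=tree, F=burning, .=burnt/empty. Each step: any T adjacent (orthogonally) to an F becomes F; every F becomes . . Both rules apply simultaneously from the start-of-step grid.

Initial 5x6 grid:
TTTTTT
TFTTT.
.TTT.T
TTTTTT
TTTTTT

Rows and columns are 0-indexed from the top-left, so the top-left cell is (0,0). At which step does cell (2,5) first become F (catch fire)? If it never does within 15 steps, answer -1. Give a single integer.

Step 1: cell (2,5)='T' (+4 fires, +1 burnt)
Step 2: cell (2,5)='T' (+5 fires, +4 burnt)
Step 3: cell (2,5)='T' (+6 fires, +5 burnt)
Step 4: cell (2,5)='T' (+4 fires, +6 burnt)
Step 5: cell (2,5)='T' (+3 fires, +4 burnt)
Step 6: cell (2,5)='T' (+2 fires, +3 burnt)
Step 7: cell (2,5)='F' (+2 fires, +2 burnt)
  -> target ignites at step 7
Step 8: cell (2,5)='.' (+0 fires, +2 burnt)
  fire out at step 8

7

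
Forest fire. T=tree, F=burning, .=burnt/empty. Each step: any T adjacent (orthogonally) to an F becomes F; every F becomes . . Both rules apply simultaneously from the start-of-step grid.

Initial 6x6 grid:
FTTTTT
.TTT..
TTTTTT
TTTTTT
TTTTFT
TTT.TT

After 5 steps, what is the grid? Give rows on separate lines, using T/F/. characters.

Step 1: 5 trees catch fire, 2 burn out
  .FTTTT
  .TTT..
  TTTTTT
  TTTTFT
  TTTF.F
  TTT.FT
Step 2: 7 trees catch fire, 5 burn out
  ..FTTT
  .FTT..
  TTTTFT
  TTTF.F
  TTF...
  TTT..F
Step 3: 8 trees catch fire, 7 burn out
  ...FTT
  ..FT..
  TFTF.F
  TTF...
  TF....
  TTF...
Step 4: 7 trees catch fire, 8 burn out
  ....FT
  ...F..
  F.F...
  TF....
  F.....
  TF....
Step 5: 3 trees catch fire, 7 burn out
  .....F
  ......
  ......
  F.....
  ......
  F.....

.....F
......
......
F.....
......
F.....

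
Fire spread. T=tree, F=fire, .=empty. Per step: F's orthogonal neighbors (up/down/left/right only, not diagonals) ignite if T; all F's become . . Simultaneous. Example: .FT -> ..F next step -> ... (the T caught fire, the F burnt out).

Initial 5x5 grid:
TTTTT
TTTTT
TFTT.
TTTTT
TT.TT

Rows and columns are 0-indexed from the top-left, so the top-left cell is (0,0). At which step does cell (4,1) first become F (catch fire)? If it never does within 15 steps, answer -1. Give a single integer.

Step 1: cell (4,1)='T' (+4 fires, +1 burnt)
Step 2: cell (4,1)='F' (+7 fires, +4 burnt)
  -> target ignites at step 2
Step 3: cell (4,1)='.' (+5 fires, +7 burnt)
Step 4: cell (4,1)='.' (+4 fires, +5 burnt)
Step 5: cell (4,1)='.' (+2 fires, +4 burnt)
Step 6: cell (4,1)='.' (+0 fires, +2 burnt)
  fire out at step 6

2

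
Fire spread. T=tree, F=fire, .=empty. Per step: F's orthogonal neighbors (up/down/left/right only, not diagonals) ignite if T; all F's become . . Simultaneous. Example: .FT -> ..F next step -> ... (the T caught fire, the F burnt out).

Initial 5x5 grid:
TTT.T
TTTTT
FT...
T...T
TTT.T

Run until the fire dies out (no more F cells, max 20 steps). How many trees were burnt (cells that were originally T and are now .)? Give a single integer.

Step 1: +3 fires, +1 burnt (F count now 3)
Step 2: +3 fires, +3 burnt (F count now 3)
Step 3: +3 fires, +3 burnt (F count now 3)
Step 4: +3 fires, +3 burnt (F count now 3)
Step 5: +1 fires, +3 burnt (F count now 1)
Step 6: +1 fires, +1 burnt (F count now 1)
Step 7: +0 fires, +1 burnt (F count now 0)
Fire out after step 7
Initially T: 16, now '.': 23
Total burnt (originally-T cells now '.'): 14

Answer: 14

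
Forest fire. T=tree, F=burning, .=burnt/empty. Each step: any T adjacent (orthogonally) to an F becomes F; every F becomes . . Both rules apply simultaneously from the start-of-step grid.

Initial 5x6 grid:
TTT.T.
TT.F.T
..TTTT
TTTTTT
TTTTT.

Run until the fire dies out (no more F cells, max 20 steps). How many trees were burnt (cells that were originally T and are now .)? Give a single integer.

Step 1: +1 fires, +1 burnt (F count now 1)
Step 2: +3 fires, +1 burnt (F count now 3)
Step 3: +4 fires, +3 burnt (F count now 4)
Step 4: +5 fires, +4 burnt (F count now 5)
Step 5: +2 fires, +5 burnt (F count now 2)
Step 6: +1 fires, +2 burnt (F count now 1)
Step 7: +0 fires, +1 burnt (F count now 0)
Fire out after step 7
Initially T: 22, now '.': 24
Total burnt (originally-T cells now '.'): 16

Answer: 16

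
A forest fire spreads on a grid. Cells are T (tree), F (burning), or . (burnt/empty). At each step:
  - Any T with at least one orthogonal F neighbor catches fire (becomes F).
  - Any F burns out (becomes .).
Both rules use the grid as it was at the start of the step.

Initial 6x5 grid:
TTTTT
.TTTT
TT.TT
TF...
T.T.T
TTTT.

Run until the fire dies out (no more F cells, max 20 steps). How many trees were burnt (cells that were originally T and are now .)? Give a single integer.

Answer: 20

Derivation:
Step 1: +2 fires, +1 burnt (F count now 2)
Step 2: +3 fires, +2 burnt (F count now 3)
Step 3: +3 fires, +3 burnt (F count now 3)
Step 4: +4 fires, +3 burnt (F count now 4)
Step 5: +4 fires, +4 burnt (F count now 4)
Step 6: +4 fires, +4 burnt (F count now 4)
Step 7: +0 fires, +4 burnt (F count now 0)
Fire out after step 7
Initially T: 21, now '.': 29
Total burnt (originally-T cells now '.'): 20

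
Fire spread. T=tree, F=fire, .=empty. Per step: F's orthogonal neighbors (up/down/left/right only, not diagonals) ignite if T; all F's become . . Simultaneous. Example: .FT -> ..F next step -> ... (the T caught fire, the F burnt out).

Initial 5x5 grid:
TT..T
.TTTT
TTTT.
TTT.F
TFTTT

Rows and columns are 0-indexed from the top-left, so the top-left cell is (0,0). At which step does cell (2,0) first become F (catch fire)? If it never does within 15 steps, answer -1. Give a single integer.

Step 1: cell (2,0)='T' (+4 fires, +2 burnt)
Step 2: cell (2,0)='T' (+4 fires, +4 burnt)
Step 3: cell (2,0)='F' (+3 fires, +4 burnt)
  -> target ignites at step 3
Step 4: cell (2,0)='.' (+3 fires, +3 burnt)
Step 5: cell (2,0)='.' (+2 fires, +3 burnt)
Step 6: cell (2,0)='.' (+1 fires, +2 burnt)
Step 7: cell (2,0)='.' (+1 fires, +1 burnt)
Step 8: cell (2,0)='.' (+0 fires, +1 burnt)
  fire out at step 8

3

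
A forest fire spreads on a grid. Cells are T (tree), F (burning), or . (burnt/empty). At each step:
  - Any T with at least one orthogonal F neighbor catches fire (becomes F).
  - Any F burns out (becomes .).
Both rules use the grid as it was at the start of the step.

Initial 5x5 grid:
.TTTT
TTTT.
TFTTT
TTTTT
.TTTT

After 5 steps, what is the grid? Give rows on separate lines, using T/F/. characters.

Step 1: 4 trees catch fire, 1 burn out
  .TTTT
  TFTT.
  F.FTT
  TFTTT
  .TTTT
Step 2: 7 trees catch fire, 4 burn out
  .FTTT
  F.FT.
  ...FT
  F.FTT
  .FTTT
Step 3: 5 trees catch fire, 7 burn out
  ..FTT
  ...F.
  ....F
  ...FT
  ..FTT
Step 4: 3 trees catch fire, 5 burn out
  ...FT
  .....
  .....
  ....F
  ...FT
Step 5: 2 trees catch fire, 3 burn out
  ....F
  .....
  .....
  .....
  ....F

....F
.....
.....
.....
....F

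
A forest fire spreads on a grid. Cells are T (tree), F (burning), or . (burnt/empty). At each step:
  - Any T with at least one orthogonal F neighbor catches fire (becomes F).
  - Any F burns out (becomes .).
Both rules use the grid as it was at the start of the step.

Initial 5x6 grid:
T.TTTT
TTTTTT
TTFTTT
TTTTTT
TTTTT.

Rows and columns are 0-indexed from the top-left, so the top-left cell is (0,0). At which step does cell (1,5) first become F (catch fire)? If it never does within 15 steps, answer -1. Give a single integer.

Step 1: cell (1,5)='T' (+4 fires, +1 burnt)
Step 2: cell (1,5)='T' (+8 fires, +4 burnt)
Step 3: cell (1,5)='T' (+8 fires, +8 burnt)
Step 4: cell (1,5)='F' (+6 fires, +8 burnt)
  -> target ignites at step 4
Step 5: cell (1,5)='.' (+1 fires, +6 burnt)
Step 6: cell (1,5)='.' (+0 fires, +1 burnt)
  fire out at step 6

4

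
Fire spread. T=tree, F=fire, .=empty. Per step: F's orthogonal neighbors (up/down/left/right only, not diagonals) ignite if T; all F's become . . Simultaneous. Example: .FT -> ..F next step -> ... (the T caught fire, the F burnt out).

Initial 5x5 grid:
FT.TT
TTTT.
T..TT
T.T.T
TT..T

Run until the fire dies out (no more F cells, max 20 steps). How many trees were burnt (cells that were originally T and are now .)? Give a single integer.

Answer: 15

Derivation:
Step 1: +2 fires, +1 burnt (F count now 2)
Step 2: +2 fires, +2 burnt (F count now 2)
Step 3: +2 fires, +2 burnt (F count now 2)
Step 4: +2 fires, +2 burnt (F count now 2)
Step 5: +3 fires, +2 burnt (F count now 3)
Step 6: +2 fires, +3 burnt (F count now 2)
Step 7: +1 fires, +2 burnt (F count now 1)
Step 8: +1 fires, +1 burnt (F count now 1)
Step 9: +0 fires, +1 burnt (F count now 0)
Fire out after step 9
Initially T: 16, now '.': 24
Total burnt (originally-T cells now '.'): 15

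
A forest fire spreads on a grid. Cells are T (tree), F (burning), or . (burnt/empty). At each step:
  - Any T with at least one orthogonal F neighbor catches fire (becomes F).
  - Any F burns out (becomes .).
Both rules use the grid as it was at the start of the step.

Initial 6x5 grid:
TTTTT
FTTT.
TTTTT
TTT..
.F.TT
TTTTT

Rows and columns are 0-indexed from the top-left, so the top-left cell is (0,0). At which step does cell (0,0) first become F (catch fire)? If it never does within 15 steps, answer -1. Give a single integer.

Step 1: cell (0,0)='F' (+5 fires, +2 burnt)
  -> target ignites at step 1
Step 2: cell (0,0)='.' (+7 fires, +5 burnt)
Step 3: cell (0,0)='.' (+4 fires, +7 burnt)
Step 4: cell (0,0)='.' (+4 fires, +4 burnt)
Step 5: cell (0,0)='.' (+3 fires, +4 burnt)
Step 6: cell (0,0)='.' (+0 fires, +3 burnt)
  fire out at step 6

1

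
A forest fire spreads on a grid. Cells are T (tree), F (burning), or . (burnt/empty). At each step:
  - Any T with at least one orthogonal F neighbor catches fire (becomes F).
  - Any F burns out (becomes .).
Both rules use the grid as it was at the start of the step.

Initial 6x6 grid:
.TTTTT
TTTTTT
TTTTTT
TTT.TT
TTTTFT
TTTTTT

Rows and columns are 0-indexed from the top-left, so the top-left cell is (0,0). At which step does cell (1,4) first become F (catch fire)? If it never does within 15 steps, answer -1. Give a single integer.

Step 1: cell (1,4)='T' (+4 fires, +1 burnt)
Step 2: cell (1,4)='T' (+5 fires, +4 burnt)
Step 3: cell (1,4)='F' (+6 fires, +5 burnt)
  -> target ignites at step 3
Step 4: cell (1,4)='.' (+7 fires, +6 burnt)
Step 5: cell (1,4)='.' (+6 fires, +7 burnt)
Step 6: cell (1,4)='.' (+3 fires, +6 burnt)
Step 7: cell (1,4)='.' (+2 fires, +3 burnt)
Step 8: cell (1,4)='.' (+0 fires, +2 burnt)
  fire out at step 8

3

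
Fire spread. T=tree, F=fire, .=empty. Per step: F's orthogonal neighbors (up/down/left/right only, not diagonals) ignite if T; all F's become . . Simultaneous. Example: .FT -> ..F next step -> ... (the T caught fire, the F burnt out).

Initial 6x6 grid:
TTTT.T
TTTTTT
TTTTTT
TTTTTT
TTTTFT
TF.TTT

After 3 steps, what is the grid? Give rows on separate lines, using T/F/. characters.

Step 1: 6 trees catch fire, 2 burn out
  TTTT.T
  TTTTTT
  TTTTTT
  TTTTFT
  TFTF.F
  F..TFT
Step 2: 8 trees catch fire, 6 burn out
  TTTT.T
  TTTTTT
  TTTTFT
  TFTF.F
  F.F...
  ...F.F
Step 3: 6 trees catch fire, 8 burn out
  TTTT.T
  TTTTFT
  TFTF.F
  F.F...
  ......
  ......

TTTT.T
TTTTFT
TFTF.F
F.F...
......
......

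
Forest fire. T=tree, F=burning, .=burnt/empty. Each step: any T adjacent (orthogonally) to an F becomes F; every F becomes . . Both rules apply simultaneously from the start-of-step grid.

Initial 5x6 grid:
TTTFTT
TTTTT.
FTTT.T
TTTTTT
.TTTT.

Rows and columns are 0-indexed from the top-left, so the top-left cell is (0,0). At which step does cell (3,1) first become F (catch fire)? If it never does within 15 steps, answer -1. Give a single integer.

Step 1: cell (3,1)='T' (+6 fires, +2 burnt)
Step 2: cell (3,1)='F' (+9 fires, +6 burnt)
  -> target ignites at step 2
Step 3: cell (3,1)='.' (+3 fires, +9 burnt)
Step 4: cell (3,1)='.' (+3 fires, +3 burnt)
Step 5: cell (3,1)='.' (+2 fires, +3 burnt)
Step 6: cell (3,1)='.' (+1 fires, +2 burnt)
Step 7: cell (3,1)='.' (+0 fires, +1 burnt)
  fire out at step 7

2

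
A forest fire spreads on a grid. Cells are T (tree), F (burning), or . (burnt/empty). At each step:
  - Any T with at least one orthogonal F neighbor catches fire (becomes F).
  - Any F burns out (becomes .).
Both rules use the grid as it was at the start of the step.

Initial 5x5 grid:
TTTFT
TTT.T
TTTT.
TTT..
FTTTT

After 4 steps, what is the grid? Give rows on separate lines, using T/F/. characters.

Step 1: 4 trees catch fire, 2 burn out
  TTF.F
  TTT.T
  TTTT.
  FTT..
  .FTTT
Step 2: 6 trees catch fire, 4 burn out
  TF...
  TTF.F
  FTTT.
  .FT..
  ..FTT
Step 3: 7 trees catch fire, 6 burn out
  F....
  FF...
  .FFT.
  ..F..
  ...FT
Step 4: 2 trees catch fire, 7 burn out
  .....
  .....
  ...F.
  .....
  ....F

.....
.....
...F.
.....
....F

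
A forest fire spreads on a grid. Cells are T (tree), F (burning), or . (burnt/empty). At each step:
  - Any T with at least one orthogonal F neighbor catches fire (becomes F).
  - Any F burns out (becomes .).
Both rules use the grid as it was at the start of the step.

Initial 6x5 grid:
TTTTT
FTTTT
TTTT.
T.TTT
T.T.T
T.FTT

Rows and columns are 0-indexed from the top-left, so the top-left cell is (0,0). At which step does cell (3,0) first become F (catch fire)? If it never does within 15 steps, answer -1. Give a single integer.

Step 1: cell (3,0)='T' (+5 fires, +2 burnt)
Step 2: cell (3,0)='F' (+6 fires, +5 burnt)
  -> target ignites at step 2
Step 3: cell (3,0)='.' (+6 fires, +6 burnt)
Step 4: cell (3,0)='.' (+5 fires, +6 burnt)
Step 5: cell (3,0)='.' (+1 fires, +5 burnt)
Step 6: cell (3,0)='.' (+0 fires, +1 burnt)
  fire out at step 6

2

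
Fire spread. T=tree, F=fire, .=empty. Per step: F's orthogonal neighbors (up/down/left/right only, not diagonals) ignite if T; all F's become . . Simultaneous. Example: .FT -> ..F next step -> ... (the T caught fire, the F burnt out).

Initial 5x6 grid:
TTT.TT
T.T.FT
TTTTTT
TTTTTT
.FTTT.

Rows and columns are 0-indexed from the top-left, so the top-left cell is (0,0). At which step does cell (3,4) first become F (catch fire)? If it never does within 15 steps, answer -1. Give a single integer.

Step 1: cell (3,4)='T' (+5 fires, +2 burnt)
Step 2: cell (3,4)='F' (+8 fires, +5 burnt)
  -> target ignites at step 2
Step 3: cell (3,4)='.' (+5 fires, +8 burnt)
Step 4: cell (3,4)='.' (+2 fires, +5 burnt)
Step 5: cell (3,4)='.' (+2 fires, +2 burnt)
Step 6: cell (3,4)='.' (+1 fires, +2 burnt)
Step 7: cell (3,4)='.' (+0 fires, +1 burnt)
  fire out at step 7

2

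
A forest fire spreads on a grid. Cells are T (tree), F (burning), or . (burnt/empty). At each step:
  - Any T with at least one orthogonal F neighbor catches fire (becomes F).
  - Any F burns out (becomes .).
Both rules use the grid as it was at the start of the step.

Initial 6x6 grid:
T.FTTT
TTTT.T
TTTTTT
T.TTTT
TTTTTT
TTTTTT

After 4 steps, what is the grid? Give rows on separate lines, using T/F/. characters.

Step 1: 2 trees catch fire, 1 burn out
  T..FTT
  TTFT.T
  TTTTTT
  T.TTTT
  TTTTTT
  TTTTTT
Step 2: 4 trees catch fire, 2 burn out
  T...FT
  TF.F.T
  TTFTTT
  T.TTTT
  TTTTTT
  TTTTTT
Step 3: 5 trees catch fire, 4 burn out
  T....F
  F....T
  TF.FTT
  T.FTTT
  TTTTTT
  TTTTTT
Step 4: 6 trees catch fire, 5 burn out
  F.....
  .....F
  F...FT
  T..FTT
  TTFTTT
  TTTTTT

F.....
.....F
F...FT
T..FTT
TTFTTT
TTTTTT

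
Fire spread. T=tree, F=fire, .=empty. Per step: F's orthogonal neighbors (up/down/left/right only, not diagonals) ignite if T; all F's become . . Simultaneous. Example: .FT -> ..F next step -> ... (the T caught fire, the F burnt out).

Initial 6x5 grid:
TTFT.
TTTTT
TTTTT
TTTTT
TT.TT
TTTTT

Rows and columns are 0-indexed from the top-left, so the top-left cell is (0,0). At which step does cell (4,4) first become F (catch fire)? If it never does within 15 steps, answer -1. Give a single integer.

Step 1: cell (4,4)='T' (+3 fires, +1 burnt)
Step 2: cell (4,4)='T' (+4 fires, +3 burnt)
Step 3: cell (4,4)='T' (+5 fires, +4 burnt)
Step 4: cell (4,4)='T' (+4 fires, +5 burnt)
Step 5: cell (4,4)='T' (+4 fires, +4 burnt)
Step 6: cell (4,4)='F' (+4 fires, +4 burnt)
  -> target ignites at step 6
Step 7: cell (4,4)='.' (+3 fires, +4 burnt)
Step 8: cell (4,4)='.' (+0 fires, +3 burnt)
  fire out at step 8

6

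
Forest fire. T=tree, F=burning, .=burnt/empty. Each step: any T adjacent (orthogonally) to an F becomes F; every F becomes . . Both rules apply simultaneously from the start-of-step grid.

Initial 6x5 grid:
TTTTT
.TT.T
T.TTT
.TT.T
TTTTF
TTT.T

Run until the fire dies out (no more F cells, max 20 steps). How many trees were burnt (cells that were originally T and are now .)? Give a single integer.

Step 1: +3 fires, +1 burnt (F count now 3)
Step 2: +2 fires, +3 burnt (F count now 2)
Step 3: +5 fires, +2 burnt (F count now 5)
Step 4: +5 fires, +5 burnt (F count now 5)
Step 5: +3 fires, +5 burnt (F count now 3)
Step 6: +2 fires, +3 burnt (F count now 2)
Step 7: +1 fires, +2 burnt (F count now 1)
Step 8: +1 fires, +1 burnt (F count now 1)
Step 9: +0 fires, +1 burnt (F count now 0)
Fire out after step 9
Initially T: 23, now '.': 29
Total burnt (originally-T cells now '.'): 22

Answer: 22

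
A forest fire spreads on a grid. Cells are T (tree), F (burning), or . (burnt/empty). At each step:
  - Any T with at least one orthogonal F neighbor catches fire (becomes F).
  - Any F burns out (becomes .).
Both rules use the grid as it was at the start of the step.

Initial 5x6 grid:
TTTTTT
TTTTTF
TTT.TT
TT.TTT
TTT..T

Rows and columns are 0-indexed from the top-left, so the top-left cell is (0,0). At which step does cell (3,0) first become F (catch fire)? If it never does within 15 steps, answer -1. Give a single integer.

Step 1: cell (3,0)='T' (+3 fires, +1 burnt)
Step 2: cell (3,0)='T' (+4 fires, +3 burnt)
Step 3: cell (3,0)='T' (+4 fires, +4 burnt)
Step 4: cell (3,0)='T' (+4 fires, +4 burnt)
Step 5: cell (3,0)='T' (+3 fires, +4 burnt)
Step 6: cell (3,0)='T' (+3 fires, +3 burnt)
Step 7: cell (3,0)='F' (+2 fires, +3 burnt)
  -> target ignites at step 7
Step 8: cell (3,0)='.' (+2 fires, +2 burnt)
Step 9: cell (3,0)='.' (+0 fires, +2 burnt)
  fire out at step 9

7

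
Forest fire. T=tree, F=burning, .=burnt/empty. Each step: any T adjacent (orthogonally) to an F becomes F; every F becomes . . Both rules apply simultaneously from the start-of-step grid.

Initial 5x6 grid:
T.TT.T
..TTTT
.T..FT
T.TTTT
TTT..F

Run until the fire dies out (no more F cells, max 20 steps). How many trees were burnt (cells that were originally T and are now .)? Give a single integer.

Step 1: +4 fires, +2 burnt (F count now 4)
Step 2: +3 fires, +4 burnt (F count now 3)
Step 3: +4 fires, +3 burnt (F count now 4)
Step 4: +2 fires, +4 burnt (F count now 2)
Step 5: +1 fires, +2 burnt (F count now 1)
Step 6: +1 fires, +1 burnt (F count now 1)
Step 7: +1 fires, +1 burnt (F count now 1)
Step 8: +0 fires, +1 burnt (F count now 0)
Fire out after step 8
Initially T: 18, now '.': 28
Total burnt (originally-T cells now '.'): 16

Answer: 16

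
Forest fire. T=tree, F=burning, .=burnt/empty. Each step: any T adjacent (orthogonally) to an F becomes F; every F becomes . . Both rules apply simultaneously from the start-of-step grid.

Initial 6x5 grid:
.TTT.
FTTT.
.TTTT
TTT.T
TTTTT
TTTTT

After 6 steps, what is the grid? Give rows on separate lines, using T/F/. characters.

Step 1: 1 trees catch fire, 1 burn out
  .TTT.
  .FTT.
  .TTTT
  TTT.T
  TTTTT
  TTTTT
Step 2: 3 trees catch fire, 1 burn out
  .FTT.
  ..FT.
  .FTTT
  TTT.T
  TTTTT
  TTTTT
Step 3: 4 trees catch fire, 3 burn out
  ..FT.
  ...F.
  ..FTT
  TFT.T
  TTTTT
  TTTTT
Step 4: 5 trees catch fire, 4 burn out
  ...F.
  .....
  ...FT
  F.F.T
  TFTTT
  TTTTT
Step 5: 4 trees catch fire, 5 burn out
  .....
  .....
  ....F
  ....T
  F.FTT
  TFTTT
Step 6: 4 trees catch fire, 4 burn out
  .....
  .....
  .....
  ....F
  ...FT
  F.FTT

.....
.....
.....
....F
...FT
F.FTT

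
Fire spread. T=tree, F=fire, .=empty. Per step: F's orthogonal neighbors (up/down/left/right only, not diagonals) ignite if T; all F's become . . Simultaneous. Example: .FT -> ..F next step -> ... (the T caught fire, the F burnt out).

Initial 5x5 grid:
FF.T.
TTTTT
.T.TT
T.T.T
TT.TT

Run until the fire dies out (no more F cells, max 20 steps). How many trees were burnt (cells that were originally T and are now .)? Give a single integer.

Step 1: +2 fires, +2 burnt (F count now 2)
Step 2: +2 fires, +2 burnt (F count now 2)
Step 3: +1 fires, +2 burnt (F count now 1)
Step 4: +3 fires, +1 burnt (F count now 3)
Step 5: +1 fires, +3 burnt (F count now 1)
Step 6: +1 fires, +1 burnt (F count now 1)
Step 7: +1 fires, +1 burnt (F count now 1)
Step 8: +1 fires, +1 burnt (F count now 1)
Step 9: +0 fires, +1 burnt (F count now 0)
Fire out after step 9
Initially T: 16, now '.': 21
Total burnt (originally-T cells now '.'): 12

Answer: 12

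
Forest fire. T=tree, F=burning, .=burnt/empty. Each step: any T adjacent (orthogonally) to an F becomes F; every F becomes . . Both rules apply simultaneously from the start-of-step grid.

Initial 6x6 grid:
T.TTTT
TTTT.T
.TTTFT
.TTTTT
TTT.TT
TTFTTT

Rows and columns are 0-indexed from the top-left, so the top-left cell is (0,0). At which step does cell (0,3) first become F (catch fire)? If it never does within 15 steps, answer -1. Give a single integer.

Step 1: cell (0,3)='T' (+6 fires, +2 burnt)
Step 2: cell (0,3)='T' (+10 fires, +6 burnt)
Step 3: cell (0,3)='F' (+8 fires, +10 burnt)
  -> target ignites at step 3
Step 4: cell (0,3)='.' (+3 fires, +8 burnt)
Step 5: cell (0,3)='.' (+1 fires, +3 burnt)
Step 6: cell (0,3)='.' (+1 fires, +1 burnt)
Step 7: cell (0,3)='.' (+0 fires, +1 burnt)
  fire out at step 7

3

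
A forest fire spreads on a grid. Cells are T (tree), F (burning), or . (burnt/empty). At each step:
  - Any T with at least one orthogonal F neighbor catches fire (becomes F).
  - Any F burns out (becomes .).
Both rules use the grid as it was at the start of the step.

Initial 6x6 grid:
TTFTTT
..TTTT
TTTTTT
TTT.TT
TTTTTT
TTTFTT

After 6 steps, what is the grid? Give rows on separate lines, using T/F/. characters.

Step 1: 6 trees catch fire, 2 burn out
  TF.FTT
  ..FTTT
  TTTTTT
  TTT.TT
  TTTFTT
  TTF.FT
Step 2: 8 trees catch fire, 6 burn out
  F...FT
  ...FTT
  TTFTTT
  TTT.TT
  TTF.FT
  TF...F
Step 3: 9 trees catch fire, 8 burn out
  .....F
  ....FT
  TF.FTT
  TTF.FT
  TF...F
  F.....
Step 4: 6 trees catch fire, 9 burn out
  ......
  .....F
  F...FT
  TF...F
  F.....
  ......
Step 5: 2 trees catch fire, 6 burn out
  ......
  ......
  .....F
  F.....
  ......
  ......
Step 6: 0 trees catch fire, 2 burn out
  ......
  ......
  ......
  ......
  ......
  ......

......
......
......
......
......
......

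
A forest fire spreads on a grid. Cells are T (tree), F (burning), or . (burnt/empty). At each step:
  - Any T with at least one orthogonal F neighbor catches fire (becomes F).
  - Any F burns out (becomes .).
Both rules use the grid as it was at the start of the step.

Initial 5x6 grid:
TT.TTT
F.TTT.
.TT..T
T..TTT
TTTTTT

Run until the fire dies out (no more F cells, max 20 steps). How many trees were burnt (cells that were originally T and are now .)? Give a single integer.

Answer: 2

Derivation:
Step 1: +1 fires, +1 burnt (F count now 1)
Step 2: +1 fires, +1 burnt (F count now 1)
Step 3: +0 fires, +1 burnt (F count now 0)
Fire out after step 3
Initially T: 21, now '.': 11
Total burnt (originally-T cells now '.'): 2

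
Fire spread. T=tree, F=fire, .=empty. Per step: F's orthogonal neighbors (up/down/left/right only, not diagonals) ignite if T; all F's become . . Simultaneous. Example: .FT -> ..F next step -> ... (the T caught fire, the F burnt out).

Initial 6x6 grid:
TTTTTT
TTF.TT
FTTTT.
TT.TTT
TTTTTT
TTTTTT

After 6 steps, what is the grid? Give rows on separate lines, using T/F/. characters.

Step 1: 6 trees catch fire, 2 burn out
  TTFTTT
  FF..TT
  .FFTT.
  FT.TTT
  TTTTTT
  TTTTTT
Step 2: 6 trees catch fire, 6 burn out
  FF.FTT
  ....TT
  ...FT.
  .F.TTT
  FTTTTT
  TTTTTT
Step 3: 5 trees catch fire, 6 burn out
  ....FT
  ....TT
  ....F.
  ...FTT
  .FTTTT
  FTTTTT
Step 4: 6 trees catch fire, 5 burn out
  .....F
  ....FT
  ......
  ....FT
  ..FFTT
  .FTTTT
Step 5: 5 trees catch fire, 6 burn out
  ......
  .....F
  ......
  .....F
  ....FT
  ..FFTT
Step 6: 2 trees catch fire, 5 burn out
  ......
  ......
  ......
  ......
  .....F
  ....FT

......
......
......
......
.....F
....FT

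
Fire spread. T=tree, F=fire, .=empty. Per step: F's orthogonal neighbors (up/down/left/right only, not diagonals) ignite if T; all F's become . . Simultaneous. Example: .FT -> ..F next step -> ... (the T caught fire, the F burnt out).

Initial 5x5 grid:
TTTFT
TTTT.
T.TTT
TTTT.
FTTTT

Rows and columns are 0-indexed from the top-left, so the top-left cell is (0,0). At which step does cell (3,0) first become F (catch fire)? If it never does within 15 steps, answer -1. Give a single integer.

Step 1: cell (3,0)='F' (+5 fires, +2 burnt)
  -> target ignites at step 1
Step 2: cell (3,0)='.' (+6 fires, +5 burnt)
Step 3: cell (3,0)='.' (+8 fires, +6 burnt)
Step 4: cell (3,0)='.' (+1 fires, +8 burnt)
Step 5: cell (3,0)='.' (+0 fires, +1 burnt)
  fire out at step 5

1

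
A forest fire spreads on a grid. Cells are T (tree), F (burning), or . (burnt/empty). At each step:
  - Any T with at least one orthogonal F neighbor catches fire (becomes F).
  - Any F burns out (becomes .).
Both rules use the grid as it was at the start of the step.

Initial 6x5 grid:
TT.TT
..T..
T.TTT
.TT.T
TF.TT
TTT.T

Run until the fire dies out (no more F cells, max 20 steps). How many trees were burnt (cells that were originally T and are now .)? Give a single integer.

Step 1: +3 fires, +1 burnt (F count now 3)
Step 2: +3 fires, +3 burnt (F count now 3)
Step 3: +1 fires, +3 burnt (F count now 1)
Step 4: +2 fires, +1 burnt (F count now 2)
Step 5: +1 fires, +2 burnt (F count now 1)
Step 6: +1 fires, +1 burnt (F count now 1)
Step 7: +1 fires, +1 burnt (F count now 1)
Step 8: +2 fires, +1 burnt (F count now 2)
Step 9: +0 fires, +2 burnt (F count now 0)
Fire out after step 9
Initially T: 19, now '.': 25
Total burnt (originally-T cells now '.'): 14

Answer: 14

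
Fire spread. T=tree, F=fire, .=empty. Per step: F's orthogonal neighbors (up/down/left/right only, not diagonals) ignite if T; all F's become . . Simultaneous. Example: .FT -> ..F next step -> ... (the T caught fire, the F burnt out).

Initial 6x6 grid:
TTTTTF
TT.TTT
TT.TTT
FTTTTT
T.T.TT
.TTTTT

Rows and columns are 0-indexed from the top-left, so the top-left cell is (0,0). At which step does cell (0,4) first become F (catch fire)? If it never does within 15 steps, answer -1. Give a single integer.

Step 1: cell (0,4)='F' (+5 fires, +2 burnt)
  -> target ignites at step 1
Step 2: cell (0,4)='.' (+6 fires, +5 burnt)
Step 3: cell (0,4)='.' (+8 fires, +6 burnt)
Step 4: cell (0,4)='.' (+5 fires, +8 burnt)
Step 5: cell (0,4)='.' (+4 fires, +5 burnt)
Step 6: cell (0,4)='.' (+1 fires, +4 burnt)
Step 7: cell (0,4)='.' (+0 fires, +1 burnt)
  fire out at step 7

1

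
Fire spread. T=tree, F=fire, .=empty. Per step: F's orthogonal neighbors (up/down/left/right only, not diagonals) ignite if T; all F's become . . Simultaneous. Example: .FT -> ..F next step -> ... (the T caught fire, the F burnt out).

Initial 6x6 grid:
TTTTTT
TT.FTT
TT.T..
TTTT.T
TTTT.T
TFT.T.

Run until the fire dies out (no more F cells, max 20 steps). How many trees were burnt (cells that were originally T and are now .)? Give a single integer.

Step 1: +6 fires, +2 burnt (F count now 6)
Step 2: +7 fires, +6 burnt (F count now 7)
Step 3: +6 fires, +7 burnt (F count now 6)
Step 4: +3 fires, +6 burnt (F count now 3)
Step 5: +1 fires, +3 burnt (F count now 1)
Step 6: +0 fires, +1 burnt (F count now 0)
Fire out after step 6
Initially T: 26, now '.': 33
Total burnt (originally-T cells now '.'): 23

Answer: 23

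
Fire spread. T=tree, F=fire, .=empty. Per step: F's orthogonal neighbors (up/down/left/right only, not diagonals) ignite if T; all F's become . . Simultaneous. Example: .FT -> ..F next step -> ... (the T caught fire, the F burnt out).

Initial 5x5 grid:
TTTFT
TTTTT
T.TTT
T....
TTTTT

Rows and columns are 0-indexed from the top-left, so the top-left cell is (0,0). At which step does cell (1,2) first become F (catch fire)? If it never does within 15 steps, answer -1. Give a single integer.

Step 1: cell (1,2)='T' (+3 fires, +1 burnt)
Step 2: cell (1,2)='F' (+4 fires, +3 burnt)
  -> target ignites at step 2
Step 3: cell (1,2)='.' (+4 fires, +4 burnt)
Step 4: cell (1,2)='.' (+1 fires, +4 burnt)
Step 5: cell (1,2)='.' (+1 fires, +1 burnt)
Step 6: cell (1,2)='.' (+1 fires, +1 burnt)
Step 7: cell (1,2)='.' (+1 fires, +1 burnt)
Step 8: cell (1,2)='.' (+1 fires, +1 burnt)
Step 9: cell (1,2)='.' (+1 fires, +1 burnt)
Step 10: cell (1,2)='.' (+1 fires, +1 burnt)
Step 11: cell (1,2)='.' (+1 fires, +1 burnt)
Step 12: cell (1,2)='.' (+0 fires, +1 burnt)
  fire out at step 12

2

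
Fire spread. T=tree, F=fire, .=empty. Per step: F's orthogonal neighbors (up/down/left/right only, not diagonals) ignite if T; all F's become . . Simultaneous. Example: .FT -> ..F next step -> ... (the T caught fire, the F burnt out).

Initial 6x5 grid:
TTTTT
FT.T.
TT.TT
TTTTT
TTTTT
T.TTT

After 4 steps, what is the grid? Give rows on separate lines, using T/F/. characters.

Step 1: 3 trees catch fire, 1 burn out
  FTTTT
  .F.T.
  FT.TT
  TTTTT
  TTTTT
  T.TTT
Step 2: 3 trees catch fire, 3 burn out
  .FTTT
  ...T.
  .F.TT
  FTTTT
  TTTTT
  T.TTT
Step 3: 3 trees catch fire, 3 burn out
  ..FTT
  ...T.
  ...TT
  .FTTT
  FTTTT
  T.TTT
Step 4: 4 trees catch fire, 3 burn out
  ...FT
  ...T.
  ...TT
  ..FTT
  .FTTT
  F.TTT

...FT
...T.
...TT
..FTT
.FTTT
F.TTT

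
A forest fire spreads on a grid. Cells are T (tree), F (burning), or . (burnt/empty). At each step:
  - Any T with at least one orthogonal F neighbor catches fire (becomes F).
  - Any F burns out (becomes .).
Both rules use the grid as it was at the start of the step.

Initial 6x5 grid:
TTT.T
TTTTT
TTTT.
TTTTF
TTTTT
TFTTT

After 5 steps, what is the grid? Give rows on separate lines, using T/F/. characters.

Step 1: 5 trees catch fire, 2 burn out
  TTT.T
  TTTTT
  TTTT.
  TTTF.
  TFTTF
  F.FTT
Step 2: 8 trees catch fire, 5 burn out
  TTT.T
  TTTTT
  TTTF.
  TFF..
  F.FF.
  ...FF
Step 3: 4 trees catch fire, 8 burn out
  TTT.T
  TTTFT
  TFF..
  F....
  .....
  .....
Step 4: 4 trees catch fire, 4 burn out
  TTT.T
  TFF.F
  F....
  .....
  .....
  .....
Step 5: 4 trees catch fire, 4 burn out
  TFF.F
  F....
  .....
  .....
  .....
  .....

TFF.F
F....
.....
.....
.....
.....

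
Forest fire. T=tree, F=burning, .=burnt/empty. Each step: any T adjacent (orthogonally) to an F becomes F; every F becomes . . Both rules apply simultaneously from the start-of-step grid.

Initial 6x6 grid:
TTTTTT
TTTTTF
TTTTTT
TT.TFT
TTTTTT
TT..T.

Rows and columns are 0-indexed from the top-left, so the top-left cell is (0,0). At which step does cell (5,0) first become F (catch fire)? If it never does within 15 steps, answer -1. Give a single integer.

Step 1: cell (5,0)='T' (+7 fires, +2 burnt)
Step 2: cell (5,0)='T' (+6 fires, +7 burnt)
Step 3: cell (5,0)='T' (+4 fires, +6 burnt)
Step 4: cell (5,0)='T' (+4 fires, +4 burnt)
Step 5: cell (5,0)='T' (+6 fires, +4 burnt)
Step 6: cell (5,0)='F' (+3 fires, +6 burnt)
  -> target ignites at step 6
Step 7: cell (5,0)='.' (+0 fires, +3 burnt)
  fire out at step 7

6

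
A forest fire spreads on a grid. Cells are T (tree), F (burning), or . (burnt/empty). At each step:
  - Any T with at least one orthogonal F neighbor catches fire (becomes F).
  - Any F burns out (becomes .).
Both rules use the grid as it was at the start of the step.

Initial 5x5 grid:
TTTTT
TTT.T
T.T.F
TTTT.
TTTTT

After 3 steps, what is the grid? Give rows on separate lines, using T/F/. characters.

Step 1: 1 trees catch fire, 1 burn out
  TTTTT
  TTT.F
  T.T..
  TTTT.
  TTTTT
Step 2: 1 trees catch fire, 1 burn out
  TTTTF
  TTT..
  T.T..
  TTTT.
  TTTTT
Step 3: 1 trees catch fire, 1 burn out
  TTTF.
  TTT..
  T.T..
  TTTT.
  TTTTT

TTTF.
TTT..
T.T..
TTTT.
TTTTT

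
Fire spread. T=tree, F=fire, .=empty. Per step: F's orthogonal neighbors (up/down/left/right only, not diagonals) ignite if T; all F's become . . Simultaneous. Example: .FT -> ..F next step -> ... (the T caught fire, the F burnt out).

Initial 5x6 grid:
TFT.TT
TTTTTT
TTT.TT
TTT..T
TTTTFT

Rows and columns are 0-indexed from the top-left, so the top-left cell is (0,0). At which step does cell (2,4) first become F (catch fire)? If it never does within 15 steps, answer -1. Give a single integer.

Step 1: cell (2,4)='T' (+5 fires, +2 burnt)
Step 2: cell (2,4)='T' (+5 fires, +5 burnt)
Step 3: cell (2,4)='T' (+7 fires, +5 burnt)
Step 4: cell (2,4)='F' (+5 fires, +7 burnt)
  -> target ignites at step 4
Step 5: cell (2,4)='.' (+2 fires, +5 burnt)
Step 6: cell (2,4)='.' (+0 fires, +2 burnt)
  fire out at step 6

4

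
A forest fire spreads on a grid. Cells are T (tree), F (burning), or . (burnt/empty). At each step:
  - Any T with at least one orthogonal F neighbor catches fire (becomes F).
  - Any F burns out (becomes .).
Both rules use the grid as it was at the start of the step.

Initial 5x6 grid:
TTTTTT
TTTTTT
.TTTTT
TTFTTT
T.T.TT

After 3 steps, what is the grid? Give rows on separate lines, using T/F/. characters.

Step 1: 4 trees catch fire, 1 burn out
  TTTTTT
  TTTTTT
  .TFTTT
  TF.FTT
  T.F.TT
Step 2: 5 trees catch fire, 4 burn out
  TTTTTT
  TTFTTT
  .F.FTT
  F...FT
  T...TT
Step 3: 7 trees catch fire, 5 burn out
  TTFTTT
  TF.FTT
  ....FT
  .....F
  F...FT

TTFTTT
TF.FTT
....FT
.....F
F...FT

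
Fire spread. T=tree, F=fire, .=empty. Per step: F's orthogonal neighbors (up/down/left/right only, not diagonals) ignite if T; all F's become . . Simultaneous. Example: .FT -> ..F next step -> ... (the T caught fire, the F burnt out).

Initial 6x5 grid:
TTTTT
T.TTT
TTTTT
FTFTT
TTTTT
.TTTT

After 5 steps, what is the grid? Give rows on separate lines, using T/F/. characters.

Step 1: 6 trees catch fire, 2 burn out
  TTTTT
  T.TTT
  FTFTT
  .F.FT
  FTFTT
  .TTTT
Step 2: 8 trees catch fire, 6 burn out
  TTTTT
  F.FTT
  .F.FT
  ....F
  .F.FT
  .TFTT
Step 3: 7 trees catch fire, 8 burn out
  FTFTT
  ...FT
  ....F
  .....
  ....F
  .F.FT
Step 4: 4 trees catch fire, 7 burn out
  .F.FT
  ....F
  .....
  .....
  .....
  ....F
Step 5: 1 trees catch fire, 4 burn out
  ....F
  .....
  .....
  .....
  .....
  .....

....F
.....
.....
.....
.....
.....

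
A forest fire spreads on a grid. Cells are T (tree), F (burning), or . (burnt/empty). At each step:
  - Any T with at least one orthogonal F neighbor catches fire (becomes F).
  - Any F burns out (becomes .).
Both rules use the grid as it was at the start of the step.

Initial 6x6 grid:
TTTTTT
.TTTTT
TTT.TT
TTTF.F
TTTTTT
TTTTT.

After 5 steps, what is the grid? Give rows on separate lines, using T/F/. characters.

Step 1: 4 trees catch fire, 2 burn out
  TTTTTT
  .TTTTT
  TTT.TF
  TTF...
  TTTFTF
  TTTTT.
Step 2: 7 trees catch fire, 4 burn out
  TTTTTT
  .TTTTF
  TTF.F.
  TF....
  TTF.F.
  TTTFT.
Step 3: 8 trees catch fire, 7 burn out
  TTTTTF
  .TFTF.
  TF....
  F.....
  TF....
  TTF.F.
Step 4: 7 trees catch fire, 8 burn out
  TTFTF.
  .F.F..
  F.....
  ......
  F.....
  TF....
Step 5: 3 trees catch fire, 7 burn out
  TF.F..
  ......
  ......
  ......
  ......
  F.....

TF.F..
......
......
......
......
F.....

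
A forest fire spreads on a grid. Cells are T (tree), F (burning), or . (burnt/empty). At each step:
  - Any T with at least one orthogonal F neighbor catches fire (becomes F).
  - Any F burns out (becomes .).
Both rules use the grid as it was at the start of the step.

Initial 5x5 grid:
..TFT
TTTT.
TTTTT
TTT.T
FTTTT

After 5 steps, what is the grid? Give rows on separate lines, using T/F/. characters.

Step 1: 5 trees catch fire, 2 burn out
  ..F.F
  TTTF.
  TTTTT
  FTT.T
  .FTTT
Step 2: 5 trees catch fire, 5 burn out
  .....
  TTF..
  FTTFT
  .FT.T
  ..FTT
Step 3: 7 trees catch fire, 5 burn out
  .....
  FF...
  .FF.F
  ..F.T
  ...FT
Step 4: 2 trees catch fire, 7 burn out
  .....
  .....
  .....
  ....F
  ....F
Step 5: 0 trees catch fire, 2 burn out
  .....
  .....
  .....
  .....
  .....

.....
.....
.....
.....
.....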